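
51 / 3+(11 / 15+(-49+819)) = 11816 / 15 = 787.73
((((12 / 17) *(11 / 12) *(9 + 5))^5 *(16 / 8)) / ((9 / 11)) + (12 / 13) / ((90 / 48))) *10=247725703886272 / 166123269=1491216.16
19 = 19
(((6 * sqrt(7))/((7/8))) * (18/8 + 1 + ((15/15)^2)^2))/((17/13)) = 156 * sqrt(7)/7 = 58.96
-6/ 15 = -2/ 5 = -0.40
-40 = -40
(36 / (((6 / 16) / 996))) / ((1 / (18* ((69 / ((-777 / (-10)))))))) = 395850240 / 259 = 1528379.31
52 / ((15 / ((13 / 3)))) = 676 / 45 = 15.02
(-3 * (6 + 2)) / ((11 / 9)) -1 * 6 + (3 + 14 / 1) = -95 / 11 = -8.64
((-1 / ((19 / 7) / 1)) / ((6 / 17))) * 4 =-238 / 57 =-4.18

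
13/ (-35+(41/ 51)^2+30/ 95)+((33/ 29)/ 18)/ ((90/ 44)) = -462328697/ 1317099960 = -0.35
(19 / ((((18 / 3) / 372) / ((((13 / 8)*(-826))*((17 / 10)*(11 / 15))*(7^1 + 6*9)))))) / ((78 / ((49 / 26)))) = -135966797351 / 46800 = -2905273.45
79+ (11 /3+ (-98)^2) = 29060 /3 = 9686.67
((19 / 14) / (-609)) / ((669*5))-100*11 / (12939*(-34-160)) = 5220620641 / 11931433988670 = 0.00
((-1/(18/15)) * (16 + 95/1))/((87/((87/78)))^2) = -185/12168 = -0.02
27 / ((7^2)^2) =27 / 2401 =0.01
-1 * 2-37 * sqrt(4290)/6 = -37 * sqrt(4290)/6-2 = -405.90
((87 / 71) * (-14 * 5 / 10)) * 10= -6090 / 71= -85.77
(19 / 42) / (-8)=-19 / 336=-0.06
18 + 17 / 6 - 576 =-3331 / 6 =-555.17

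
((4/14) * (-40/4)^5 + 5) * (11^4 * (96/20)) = -14052900312/7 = -2007557187.43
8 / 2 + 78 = 82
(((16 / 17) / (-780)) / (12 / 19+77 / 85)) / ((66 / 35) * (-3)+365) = -2660 / 1217918949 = -0.00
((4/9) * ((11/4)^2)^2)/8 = 14641/4608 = 3.18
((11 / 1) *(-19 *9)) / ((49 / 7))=-1881 / 7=-268.71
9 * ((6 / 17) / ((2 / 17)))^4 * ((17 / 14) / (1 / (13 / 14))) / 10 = 161109 / 1960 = 82.20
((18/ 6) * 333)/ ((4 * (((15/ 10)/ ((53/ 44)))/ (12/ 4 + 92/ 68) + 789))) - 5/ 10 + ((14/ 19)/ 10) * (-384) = -223330793/ 7842136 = -28.48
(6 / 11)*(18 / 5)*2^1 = 216 / 55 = 3.93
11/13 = 0.85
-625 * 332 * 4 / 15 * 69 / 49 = -3818000 / 49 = -77918.37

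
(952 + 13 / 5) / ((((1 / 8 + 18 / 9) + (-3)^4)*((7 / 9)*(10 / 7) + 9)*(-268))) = -85914 / 20272525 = -0.00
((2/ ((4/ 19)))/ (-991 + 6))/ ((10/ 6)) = -57/ 9850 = -0.01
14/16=7/8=0.88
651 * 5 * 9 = 29295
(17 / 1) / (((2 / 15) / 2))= 255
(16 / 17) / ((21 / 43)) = 688 / 357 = 1.93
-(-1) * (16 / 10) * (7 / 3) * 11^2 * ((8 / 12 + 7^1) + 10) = 359128 / 45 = 7980.62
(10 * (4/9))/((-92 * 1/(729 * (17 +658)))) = -546750/23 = -23771.74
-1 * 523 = -523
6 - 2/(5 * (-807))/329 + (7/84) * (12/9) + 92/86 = 1229721653/171249435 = 7.18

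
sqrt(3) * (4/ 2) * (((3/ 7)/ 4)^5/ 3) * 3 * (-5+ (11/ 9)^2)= -213 * sqrt(3)/ 2151296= -0.00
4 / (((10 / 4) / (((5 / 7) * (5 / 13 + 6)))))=664 / 91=7.30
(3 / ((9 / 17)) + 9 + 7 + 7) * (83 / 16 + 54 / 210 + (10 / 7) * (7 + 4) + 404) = 3412609 / 280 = 12187.89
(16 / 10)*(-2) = -16 / 5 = -3.20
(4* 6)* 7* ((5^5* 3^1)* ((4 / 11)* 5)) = 31500000 / 11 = 2863636.36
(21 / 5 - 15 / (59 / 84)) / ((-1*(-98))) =-723 / 4130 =-0.18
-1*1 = -1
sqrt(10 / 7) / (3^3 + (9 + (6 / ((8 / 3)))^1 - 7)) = 4*sqrt(70) / 875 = 0.04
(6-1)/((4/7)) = 35/4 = 8.75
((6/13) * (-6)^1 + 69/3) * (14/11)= 3682/143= 25.75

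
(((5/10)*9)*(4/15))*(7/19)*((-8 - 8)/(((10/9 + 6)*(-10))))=0.10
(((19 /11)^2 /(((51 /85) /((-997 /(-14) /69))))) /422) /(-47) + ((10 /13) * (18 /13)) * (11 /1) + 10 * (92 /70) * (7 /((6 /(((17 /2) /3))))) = 55.16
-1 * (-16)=16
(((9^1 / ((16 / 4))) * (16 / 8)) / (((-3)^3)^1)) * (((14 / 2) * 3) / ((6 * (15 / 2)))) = -0.08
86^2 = 7396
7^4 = 2401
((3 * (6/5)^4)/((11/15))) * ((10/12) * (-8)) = -56.55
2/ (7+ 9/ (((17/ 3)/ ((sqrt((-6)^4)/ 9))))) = 34/ 227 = 0.15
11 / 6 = 1.83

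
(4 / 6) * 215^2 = 92450 / 3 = 30816.67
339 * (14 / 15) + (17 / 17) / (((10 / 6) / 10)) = 1612 / 5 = 322.40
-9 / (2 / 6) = -27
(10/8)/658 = 5/2632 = 0.00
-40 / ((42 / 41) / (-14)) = 1640 / 3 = 546.67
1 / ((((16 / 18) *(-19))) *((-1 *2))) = 9 / 304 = 0.03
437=437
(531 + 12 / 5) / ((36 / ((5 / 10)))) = 889 / 120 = 7.41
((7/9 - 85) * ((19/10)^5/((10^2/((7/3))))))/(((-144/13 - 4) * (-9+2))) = -12199739773/26460000000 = -0.46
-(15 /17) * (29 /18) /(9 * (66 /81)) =-145 /748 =-0.19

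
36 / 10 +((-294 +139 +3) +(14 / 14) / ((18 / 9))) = -147.90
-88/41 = -2.15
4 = 4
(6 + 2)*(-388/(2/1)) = -1552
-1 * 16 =-16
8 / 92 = 2 / 23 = 0.09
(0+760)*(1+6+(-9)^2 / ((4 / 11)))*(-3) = -523830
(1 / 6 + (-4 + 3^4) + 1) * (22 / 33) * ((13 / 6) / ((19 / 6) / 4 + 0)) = 24388 / 171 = 142.62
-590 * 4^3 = -37760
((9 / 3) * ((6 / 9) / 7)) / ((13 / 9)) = 18 / 91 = 0.20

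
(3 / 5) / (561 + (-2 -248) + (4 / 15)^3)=2025 / 1049689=0.00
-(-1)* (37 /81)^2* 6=2738 /2187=1.25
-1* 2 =-2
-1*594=-594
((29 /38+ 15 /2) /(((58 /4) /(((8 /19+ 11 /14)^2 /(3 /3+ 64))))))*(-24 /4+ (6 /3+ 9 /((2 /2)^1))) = 16177437 /253412614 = 0.06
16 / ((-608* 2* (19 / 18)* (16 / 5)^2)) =-225 / 184832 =-0.00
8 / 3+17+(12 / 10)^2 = 1583 / 75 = 21.11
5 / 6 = 0.83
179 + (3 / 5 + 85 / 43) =39039 / 215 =181.58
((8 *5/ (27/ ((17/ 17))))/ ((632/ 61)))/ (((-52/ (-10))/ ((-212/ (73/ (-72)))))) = 1293200/ 224913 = 5.75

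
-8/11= -0.73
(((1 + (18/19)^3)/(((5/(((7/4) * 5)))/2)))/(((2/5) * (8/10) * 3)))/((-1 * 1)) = -2220925/329232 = -6.75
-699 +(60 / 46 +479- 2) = -5076 / 23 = -220.70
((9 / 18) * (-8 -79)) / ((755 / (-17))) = 1479 / 1510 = 0.98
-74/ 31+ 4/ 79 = -5722/ 2449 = -2.34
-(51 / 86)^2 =-0.35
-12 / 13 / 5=-12 / 65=-0.18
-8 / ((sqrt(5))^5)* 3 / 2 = -12* sqrt(5) / 125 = -0.21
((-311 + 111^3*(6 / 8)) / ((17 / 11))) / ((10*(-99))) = -4101649 / 6120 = -670.20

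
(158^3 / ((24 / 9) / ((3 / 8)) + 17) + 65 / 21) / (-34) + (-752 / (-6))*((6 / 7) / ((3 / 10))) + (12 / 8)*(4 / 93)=-32856977 / 7378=-4453.37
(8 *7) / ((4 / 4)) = 56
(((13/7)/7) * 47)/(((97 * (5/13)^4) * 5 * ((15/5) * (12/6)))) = 17450771/89118750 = 0.20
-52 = -52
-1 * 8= -8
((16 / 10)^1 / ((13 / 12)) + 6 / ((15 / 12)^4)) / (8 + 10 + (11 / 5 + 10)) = 0.13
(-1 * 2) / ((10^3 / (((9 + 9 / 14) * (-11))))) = 297 / 1400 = 0.21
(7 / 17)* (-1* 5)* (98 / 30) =-343 / 51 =-6.73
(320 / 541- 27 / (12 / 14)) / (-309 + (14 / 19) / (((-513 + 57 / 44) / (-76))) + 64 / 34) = 12800475465 / 127144659014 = 0.10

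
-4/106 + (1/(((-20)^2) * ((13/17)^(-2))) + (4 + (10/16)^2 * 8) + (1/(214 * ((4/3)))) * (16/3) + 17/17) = 5314960349/655567600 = 8.11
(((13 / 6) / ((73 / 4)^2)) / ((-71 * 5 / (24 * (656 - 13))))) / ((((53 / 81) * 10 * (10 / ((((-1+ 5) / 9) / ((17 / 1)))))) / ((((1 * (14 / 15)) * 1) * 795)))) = -67406976 / 804012875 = -0.08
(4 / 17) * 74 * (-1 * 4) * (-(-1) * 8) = -9472 / 17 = -557.18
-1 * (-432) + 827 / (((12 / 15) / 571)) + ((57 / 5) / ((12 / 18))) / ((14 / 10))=16540033 / 28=590715.46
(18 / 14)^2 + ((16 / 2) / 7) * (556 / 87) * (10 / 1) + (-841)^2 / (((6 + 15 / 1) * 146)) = 63355155 / 207466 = 305.38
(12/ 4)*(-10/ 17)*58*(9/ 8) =-3915/ 34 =-115.15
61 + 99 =160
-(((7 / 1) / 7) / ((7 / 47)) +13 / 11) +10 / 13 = -7134 / 1001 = -7.13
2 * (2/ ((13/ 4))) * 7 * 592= 66304/ 13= 5100.31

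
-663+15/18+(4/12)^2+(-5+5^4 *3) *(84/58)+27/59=63033587/30798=2046.68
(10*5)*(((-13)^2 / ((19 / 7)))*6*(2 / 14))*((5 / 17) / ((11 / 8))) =2028000 / 3553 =570.79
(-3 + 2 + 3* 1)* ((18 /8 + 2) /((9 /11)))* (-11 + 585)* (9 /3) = 53669 /3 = 17889.67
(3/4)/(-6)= -1/8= -0.12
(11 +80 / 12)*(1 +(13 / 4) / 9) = 24.05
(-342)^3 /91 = -40001688 /91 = -439578.99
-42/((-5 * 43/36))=1512/215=7.03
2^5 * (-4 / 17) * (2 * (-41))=10496 / 17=617.41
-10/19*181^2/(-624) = 163805/5928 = 27.63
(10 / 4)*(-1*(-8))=20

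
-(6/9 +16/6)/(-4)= 5/6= 0.83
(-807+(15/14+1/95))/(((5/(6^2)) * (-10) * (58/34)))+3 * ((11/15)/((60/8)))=492413059/1446375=340.45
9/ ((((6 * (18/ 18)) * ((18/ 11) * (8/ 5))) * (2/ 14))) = 385/ 96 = 4.01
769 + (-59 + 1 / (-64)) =45439 / 64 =709.98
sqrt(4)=2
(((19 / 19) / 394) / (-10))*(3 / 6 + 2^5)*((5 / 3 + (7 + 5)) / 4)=-533 / 18912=-0.03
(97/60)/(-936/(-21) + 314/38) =12901/421620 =0.03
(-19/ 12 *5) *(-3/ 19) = 5/ 4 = 1.25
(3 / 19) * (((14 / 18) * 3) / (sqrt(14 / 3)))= sqrt(42) / 38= 0.17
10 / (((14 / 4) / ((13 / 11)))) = 260 / 77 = 3.38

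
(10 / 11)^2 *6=600 / 121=4.96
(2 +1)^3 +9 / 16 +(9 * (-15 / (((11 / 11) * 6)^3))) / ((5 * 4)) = 881 / 32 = 27.53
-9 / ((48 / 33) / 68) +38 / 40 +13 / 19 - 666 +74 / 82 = -4223011 / 3895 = -1084.21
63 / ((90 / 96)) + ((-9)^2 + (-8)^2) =1061 / 5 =212.20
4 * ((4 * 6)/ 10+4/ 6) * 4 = 736/ 15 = 49.07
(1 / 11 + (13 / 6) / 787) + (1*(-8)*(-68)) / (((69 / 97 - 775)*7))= -5386489 / 803179146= -0.01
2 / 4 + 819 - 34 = 1571 / 2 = 785.50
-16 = -16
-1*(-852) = 852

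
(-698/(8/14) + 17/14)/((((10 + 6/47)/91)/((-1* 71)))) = 778488.45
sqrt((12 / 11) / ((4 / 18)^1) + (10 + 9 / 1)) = sqrt(2893) / 11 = 4.89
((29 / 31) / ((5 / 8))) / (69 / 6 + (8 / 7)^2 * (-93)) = -0.01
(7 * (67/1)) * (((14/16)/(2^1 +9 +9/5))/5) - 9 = -1325/512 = -2.59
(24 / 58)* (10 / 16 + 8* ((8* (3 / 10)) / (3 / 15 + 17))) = 1797 / 2494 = 0.72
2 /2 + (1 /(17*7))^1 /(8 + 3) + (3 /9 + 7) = 32728 /3927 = 8.33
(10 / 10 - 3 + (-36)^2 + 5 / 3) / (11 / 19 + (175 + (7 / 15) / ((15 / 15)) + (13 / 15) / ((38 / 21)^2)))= 28064140 / 3818881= 7.35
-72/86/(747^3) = -4/1991534121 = -0.00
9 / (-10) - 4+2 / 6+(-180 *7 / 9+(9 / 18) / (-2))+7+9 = -7729 / 60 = -128.82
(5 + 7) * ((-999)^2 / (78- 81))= -3992004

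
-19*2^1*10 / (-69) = 380 / 69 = 5.51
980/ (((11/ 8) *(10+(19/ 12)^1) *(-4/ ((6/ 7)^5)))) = -3732480/ 524447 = -7.12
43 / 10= 4.30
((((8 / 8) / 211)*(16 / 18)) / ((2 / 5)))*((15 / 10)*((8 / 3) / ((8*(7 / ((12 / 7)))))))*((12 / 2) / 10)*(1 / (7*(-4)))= -2 / 72373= -0.00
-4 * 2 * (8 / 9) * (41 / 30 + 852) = -819232 / 135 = -6068.39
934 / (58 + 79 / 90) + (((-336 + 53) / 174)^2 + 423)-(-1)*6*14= 84308681839 / 160432524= 525.51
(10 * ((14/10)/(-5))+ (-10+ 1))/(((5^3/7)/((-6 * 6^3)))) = 856.40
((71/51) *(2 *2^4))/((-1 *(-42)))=1136/1071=1.06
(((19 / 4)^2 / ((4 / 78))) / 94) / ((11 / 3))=42237 / 33088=1.28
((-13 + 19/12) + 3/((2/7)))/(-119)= 11/1428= 0.01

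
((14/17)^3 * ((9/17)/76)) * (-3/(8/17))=-0.02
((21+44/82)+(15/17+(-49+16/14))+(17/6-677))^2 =419439943734289/856967076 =489446.98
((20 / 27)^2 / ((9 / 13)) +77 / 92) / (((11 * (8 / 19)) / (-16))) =-18688343 / 3319866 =-5.63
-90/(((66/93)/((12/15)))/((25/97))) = -27900/1067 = -26.15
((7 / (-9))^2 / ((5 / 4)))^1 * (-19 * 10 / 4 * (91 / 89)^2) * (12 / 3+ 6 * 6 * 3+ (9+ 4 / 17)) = -3531001838 / 1211913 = -2913.58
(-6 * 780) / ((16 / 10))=-2925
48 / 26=24 / 13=1.85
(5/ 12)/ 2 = 5/ 24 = 0.21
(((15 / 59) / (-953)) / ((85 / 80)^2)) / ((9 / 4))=-5120 / 48748809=-0.00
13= 13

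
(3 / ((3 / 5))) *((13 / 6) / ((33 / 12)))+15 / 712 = 93055 / 23496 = 3.96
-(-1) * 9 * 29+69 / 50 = 13119 / 50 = 262.38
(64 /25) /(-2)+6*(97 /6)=2393 /25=95.72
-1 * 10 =-10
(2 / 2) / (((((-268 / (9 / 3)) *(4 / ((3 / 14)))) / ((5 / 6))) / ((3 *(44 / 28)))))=-495 / 210112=-0.00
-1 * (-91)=91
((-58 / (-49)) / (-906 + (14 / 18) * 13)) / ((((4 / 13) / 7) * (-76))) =3393 / 8579032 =0.00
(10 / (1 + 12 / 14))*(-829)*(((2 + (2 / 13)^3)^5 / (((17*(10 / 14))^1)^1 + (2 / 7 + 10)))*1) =-671430092319546646918720 / 104470407641759235037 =-6426.99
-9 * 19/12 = -57/4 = -14.25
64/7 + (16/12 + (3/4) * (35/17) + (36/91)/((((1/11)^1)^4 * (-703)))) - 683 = -1266305515/1864356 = -679.22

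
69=69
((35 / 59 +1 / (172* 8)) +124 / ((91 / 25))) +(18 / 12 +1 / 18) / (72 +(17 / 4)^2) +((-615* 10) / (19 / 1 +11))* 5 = -94884467910943 / 95811651936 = -990.32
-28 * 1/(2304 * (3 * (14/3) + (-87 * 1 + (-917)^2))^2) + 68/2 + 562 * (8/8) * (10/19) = 2551613014848208763/7737096597848064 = 329.79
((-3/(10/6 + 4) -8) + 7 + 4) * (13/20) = 273/170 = 1.61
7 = 7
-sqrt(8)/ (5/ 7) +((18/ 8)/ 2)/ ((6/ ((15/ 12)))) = 15/ 64-14 * sqrt(2)/ 5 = -3.73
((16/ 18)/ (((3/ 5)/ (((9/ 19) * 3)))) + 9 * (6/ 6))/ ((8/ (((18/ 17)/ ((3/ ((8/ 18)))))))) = 211/ 969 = 0.22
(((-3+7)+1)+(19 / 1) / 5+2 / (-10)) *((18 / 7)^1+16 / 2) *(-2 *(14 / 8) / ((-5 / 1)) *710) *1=225922 / 5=45184.40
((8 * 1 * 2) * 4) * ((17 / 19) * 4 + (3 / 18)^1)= 13664 / 57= 239.72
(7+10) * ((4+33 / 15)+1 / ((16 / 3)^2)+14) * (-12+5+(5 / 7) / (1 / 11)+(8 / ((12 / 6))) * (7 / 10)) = 440317 / 350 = 1258.05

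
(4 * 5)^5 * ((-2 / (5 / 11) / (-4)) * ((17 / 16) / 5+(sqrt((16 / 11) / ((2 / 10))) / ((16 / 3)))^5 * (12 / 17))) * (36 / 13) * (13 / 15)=54675000 * sqrt(55) / 2057+1795200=1992322.34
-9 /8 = -1.12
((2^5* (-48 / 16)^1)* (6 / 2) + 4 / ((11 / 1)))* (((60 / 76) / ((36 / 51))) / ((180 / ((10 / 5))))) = -3.57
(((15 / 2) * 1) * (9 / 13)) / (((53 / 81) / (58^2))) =18392670 / 689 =26694.73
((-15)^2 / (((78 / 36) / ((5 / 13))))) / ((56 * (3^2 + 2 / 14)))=3375 / 43264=0.08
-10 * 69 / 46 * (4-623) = 9285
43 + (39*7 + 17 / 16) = 5073 / 16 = 317.06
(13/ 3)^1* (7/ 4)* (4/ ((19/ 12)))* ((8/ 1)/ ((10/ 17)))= 24752/ 95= 260.55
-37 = -37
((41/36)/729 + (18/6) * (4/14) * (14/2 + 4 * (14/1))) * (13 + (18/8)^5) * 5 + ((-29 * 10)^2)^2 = 190074190211556685/26873856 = 7072829080.11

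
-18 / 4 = -4.50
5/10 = 1/2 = 0.50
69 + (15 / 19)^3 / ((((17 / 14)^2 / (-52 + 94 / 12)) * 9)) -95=-54784776 / 1982251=-27.64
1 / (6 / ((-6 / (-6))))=1 / 6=0.17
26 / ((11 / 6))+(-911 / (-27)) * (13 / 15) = 193453 / 4455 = 43.42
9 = 9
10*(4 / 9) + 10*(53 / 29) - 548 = -137098 / 261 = -525.28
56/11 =5.09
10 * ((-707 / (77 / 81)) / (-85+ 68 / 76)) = 777195 / 8789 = 88.43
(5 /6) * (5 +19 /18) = 545 /108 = 5.05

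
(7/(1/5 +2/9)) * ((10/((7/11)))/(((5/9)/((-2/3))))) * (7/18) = -2310/19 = -121.58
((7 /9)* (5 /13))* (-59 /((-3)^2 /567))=-14455 /13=-1111.92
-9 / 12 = -3 / 4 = -0.75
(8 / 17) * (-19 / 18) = -76 / 153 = -0.50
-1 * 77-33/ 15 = -79.20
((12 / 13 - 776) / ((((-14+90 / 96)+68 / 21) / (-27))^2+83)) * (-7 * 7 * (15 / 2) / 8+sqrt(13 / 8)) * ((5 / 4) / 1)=4328913682800 / 8085875759 - 23558713920 * sqrt(26) / 8085875759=520.51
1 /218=0.00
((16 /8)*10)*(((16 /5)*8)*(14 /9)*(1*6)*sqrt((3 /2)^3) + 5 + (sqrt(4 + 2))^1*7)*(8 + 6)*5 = 7000 + 260680*sqrt(6) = 645532.99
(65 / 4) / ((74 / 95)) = 6175 / 296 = 20.86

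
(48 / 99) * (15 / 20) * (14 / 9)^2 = 784 / 891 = 0.88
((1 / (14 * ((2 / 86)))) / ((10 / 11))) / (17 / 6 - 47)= -1419 / 18550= -0.08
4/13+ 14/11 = 226/143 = 1.58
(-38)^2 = 1444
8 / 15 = 0.53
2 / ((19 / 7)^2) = 98 / 361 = 0.27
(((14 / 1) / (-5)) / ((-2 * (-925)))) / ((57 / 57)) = -7 / 4625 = -0.00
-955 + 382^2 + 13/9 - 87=1303951/9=144883.44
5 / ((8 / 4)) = 5 / 2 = 2.50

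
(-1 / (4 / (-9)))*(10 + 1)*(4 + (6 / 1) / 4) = 1089 / 8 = 136.12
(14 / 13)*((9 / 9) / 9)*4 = 0.48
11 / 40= 0.28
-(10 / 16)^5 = -0.10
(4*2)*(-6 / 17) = -48 / 17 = -2.82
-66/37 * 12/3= -264/37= -7.14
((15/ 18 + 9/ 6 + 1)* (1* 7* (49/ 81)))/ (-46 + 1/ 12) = -13720/ 44631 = -0.31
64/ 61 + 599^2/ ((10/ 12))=131321486/ 305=430562.25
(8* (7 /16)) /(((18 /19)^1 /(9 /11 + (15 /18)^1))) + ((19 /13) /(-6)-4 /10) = 842909 /154440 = 5.46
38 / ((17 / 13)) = 494 / 17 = 29.06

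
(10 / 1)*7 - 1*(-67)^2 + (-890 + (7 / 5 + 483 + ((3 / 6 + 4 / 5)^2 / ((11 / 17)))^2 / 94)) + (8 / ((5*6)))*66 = -4806.93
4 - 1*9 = -5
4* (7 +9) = 64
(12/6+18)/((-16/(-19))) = 95/4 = 23.75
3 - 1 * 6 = -3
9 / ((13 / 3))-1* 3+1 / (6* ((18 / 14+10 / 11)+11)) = -72151 / 79248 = -0.91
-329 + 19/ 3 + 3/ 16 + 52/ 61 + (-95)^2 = 25483477/ 2928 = 8703.37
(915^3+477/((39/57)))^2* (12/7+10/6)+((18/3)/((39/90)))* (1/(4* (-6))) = 4694411425091692279251/2366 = 1984113028356590143.39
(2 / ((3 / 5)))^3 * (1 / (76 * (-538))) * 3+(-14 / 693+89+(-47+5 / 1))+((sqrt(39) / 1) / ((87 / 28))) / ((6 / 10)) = 50.33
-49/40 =-1.22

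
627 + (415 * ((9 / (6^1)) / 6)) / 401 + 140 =1230683 / 1604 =767.26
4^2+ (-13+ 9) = 12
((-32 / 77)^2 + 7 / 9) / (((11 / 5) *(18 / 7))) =253595 / 1509354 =0.17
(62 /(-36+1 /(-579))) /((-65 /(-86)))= -3087228 /1354925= -2.28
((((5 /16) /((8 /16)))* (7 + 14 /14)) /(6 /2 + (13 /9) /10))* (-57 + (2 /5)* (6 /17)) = -434970 /4811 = -90.41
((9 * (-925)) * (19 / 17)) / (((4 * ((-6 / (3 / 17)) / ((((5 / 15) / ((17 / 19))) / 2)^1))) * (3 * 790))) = 66785 / 12420064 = 0.01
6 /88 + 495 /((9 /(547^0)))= 2423 /44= 55.07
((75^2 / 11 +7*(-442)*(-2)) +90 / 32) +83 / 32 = 2360079 / 352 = 6704.77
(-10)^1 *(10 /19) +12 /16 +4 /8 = -305 /76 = -4.01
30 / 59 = 0.51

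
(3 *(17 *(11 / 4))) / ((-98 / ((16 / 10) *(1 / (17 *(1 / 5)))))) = -33 / 49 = -0.67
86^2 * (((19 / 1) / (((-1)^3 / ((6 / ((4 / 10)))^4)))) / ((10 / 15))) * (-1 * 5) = 53355206250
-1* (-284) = 284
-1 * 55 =-55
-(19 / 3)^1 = -19 / 3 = -6.33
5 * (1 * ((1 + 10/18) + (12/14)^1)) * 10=7600/63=120.63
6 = 6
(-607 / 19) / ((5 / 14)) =-8498 / 95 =-89.45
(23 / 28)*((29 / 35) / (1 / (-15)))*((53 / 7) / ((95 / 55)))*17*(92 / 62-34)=713948796 / 28861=24737.49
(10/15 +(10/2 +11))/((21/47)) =2350/63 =37.30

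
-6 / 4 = -3 / 2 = -1.50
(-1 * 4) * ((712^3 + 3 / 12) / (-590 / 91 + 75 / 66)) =2890440579026 / 10705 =270008461.38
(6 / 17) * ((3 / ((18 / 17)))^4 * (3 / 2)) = 4913 / 144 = 34.12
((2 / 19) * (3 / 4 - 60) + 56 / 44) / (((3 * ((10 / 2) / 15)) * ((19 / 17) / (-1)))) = 35275 / 7942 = 4.44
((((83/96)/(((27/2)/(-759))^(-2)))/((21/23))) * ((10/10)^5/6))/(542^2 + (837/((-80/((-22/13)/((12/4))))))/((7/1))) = 16185/95227939606624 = 0.00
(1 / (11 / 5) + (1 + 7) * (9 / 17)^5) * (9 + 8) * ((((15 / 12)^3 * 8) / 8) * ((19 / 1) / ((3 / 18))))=87606128625 / 29399392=2979.86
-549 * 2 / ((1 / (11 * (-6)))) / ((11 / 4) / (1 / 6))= 4392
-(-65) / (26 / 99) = 495 / 2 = 247.50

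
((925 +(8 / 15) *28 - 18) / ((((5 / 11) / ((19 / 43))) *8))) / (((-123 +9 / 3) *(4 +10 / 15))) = -0.20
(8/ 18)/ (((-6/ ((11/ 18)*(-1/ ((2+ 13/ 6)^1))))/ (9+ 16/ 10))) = 1166/ 10125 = 0.12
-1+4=3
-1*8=-8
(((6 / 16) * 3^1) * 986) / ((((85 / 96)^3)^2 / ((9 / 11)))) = 459674511998976 / 244037921875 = 1883.62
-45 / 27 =-5 / 3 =-1.67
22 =22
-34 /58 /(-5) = 17 /145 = 0.12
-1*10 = -10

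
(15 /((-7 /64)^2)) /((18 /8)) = 81920 /147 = 557.28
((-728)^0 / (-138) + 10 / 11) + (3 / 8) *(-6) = -4093 / 3036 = -1.35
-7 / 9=-0.78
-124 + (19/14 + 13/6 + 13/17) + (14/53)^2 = -119978261/1002813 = -119.64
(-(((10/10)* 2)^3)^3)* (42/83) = -21504/83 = -259.08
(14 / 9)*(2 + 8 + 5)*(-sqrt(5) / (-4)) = 35*sqrt(5) / 6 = 13.04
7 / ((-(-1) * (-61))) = -7 / 61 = -0.11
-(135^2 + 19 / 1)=-18244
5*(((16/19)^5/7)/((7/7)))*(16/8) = 0.60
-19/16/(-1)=19/16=1.19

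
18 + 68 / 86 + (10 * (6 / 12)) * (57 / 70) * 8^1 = 51.36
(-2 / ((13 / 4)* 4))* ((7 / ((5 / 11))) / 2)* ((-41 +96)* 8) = -6776 / 13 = -521.23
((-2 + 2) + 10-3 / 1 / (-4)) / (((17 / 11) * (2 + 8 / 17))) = 473 / 168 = 2.82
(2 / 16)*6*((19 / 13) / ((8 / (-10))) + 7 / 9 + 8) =3253 / 624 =5.21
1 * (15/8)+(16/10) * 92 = 5963/40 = 149.08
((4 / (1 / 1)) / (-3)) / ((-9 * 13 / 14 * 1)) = 56 / 351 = 0.16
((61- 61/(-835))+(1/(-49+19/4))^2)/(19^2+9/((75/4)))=7988335220/47281068891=0.17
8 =8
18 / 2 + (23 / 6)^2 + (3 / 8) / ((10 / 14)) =8719 / 360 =24.22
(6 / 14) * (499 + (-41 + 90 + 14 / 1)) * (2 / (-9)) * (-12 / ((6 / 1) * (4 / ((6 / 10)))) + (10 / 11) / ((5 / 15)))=-50018 / 385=-129.92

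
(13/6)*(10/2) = 65/6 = 10.83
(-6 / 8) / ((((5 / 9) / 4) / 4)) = -108 / 5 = -21.60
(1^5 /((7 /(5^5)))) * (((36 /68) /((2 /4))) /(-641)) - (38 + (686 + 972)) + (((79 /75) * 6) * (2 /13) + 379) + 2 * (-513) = -58078728611 /24790675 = -2342.77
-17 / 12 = -1.42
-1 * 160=-160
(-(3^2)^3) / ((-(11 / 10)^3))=729000 / 1331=547.71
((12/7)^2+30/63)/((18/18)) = 502/147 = 3.41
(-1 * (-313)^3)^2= 940299110504209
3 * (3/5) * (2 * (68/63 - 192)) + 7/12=-288427/420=-686.73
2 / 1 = 2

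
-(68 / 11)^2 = -4624 / 121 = -38.21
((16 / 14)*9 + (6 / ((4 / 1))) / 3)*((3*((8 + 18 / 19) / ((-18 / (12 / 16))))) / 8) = -12835 / 8512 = -1.51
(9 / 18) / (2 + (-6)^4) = 1 / 2596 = 0.00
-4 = -4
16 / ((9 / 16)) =28.44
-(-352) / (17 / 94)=33088 / 17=1946.35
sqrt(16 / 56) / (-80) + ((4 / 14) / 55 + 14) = 5392 / 385-sqrt(14) / 560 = 14.00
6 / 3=2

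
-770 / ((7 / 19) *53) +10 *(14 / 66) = -37.31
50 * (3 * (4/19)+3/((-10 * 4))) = 2115/76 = 27.83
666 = 666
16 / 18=8 / 9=0.89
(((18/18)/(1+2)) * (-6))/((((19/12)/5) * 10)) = -12/19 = -0.63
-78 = -78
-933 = -933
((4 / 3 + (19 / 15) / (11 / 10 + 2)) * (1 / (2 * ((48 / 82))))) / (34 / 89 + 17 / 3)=98523 / 400520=0.25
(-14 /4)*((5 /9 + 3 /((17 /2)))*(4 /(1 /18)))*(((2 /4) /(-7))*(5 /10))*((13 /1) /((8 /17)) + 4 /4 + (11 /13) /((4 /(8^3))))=1979499 /1768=1119.63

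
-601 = -601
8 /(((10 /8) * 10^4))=2 /3125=0.00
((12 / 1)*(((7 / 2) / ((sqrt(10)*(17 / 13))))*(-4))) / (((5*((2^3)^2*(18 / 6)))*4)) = -91*sqrt(10) / 27200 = -0.01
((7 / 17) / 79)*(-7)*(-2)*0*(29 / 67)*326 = 0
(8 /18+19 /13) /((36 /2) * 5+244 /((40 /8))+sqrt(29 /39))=773810 /56349237- 5575 * sqrt(1131) /2197620243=0.01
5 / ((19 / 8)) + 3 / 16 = 697 / 304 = 2.29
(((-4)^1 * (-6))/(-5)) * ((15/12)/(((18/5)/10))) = -50/3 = -16.67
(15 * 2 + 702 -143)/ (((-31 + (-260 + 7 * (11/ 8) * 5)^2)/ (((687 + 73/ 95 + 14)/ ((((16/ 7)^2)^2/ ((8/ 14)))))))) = 177220211/ 918733120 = 0.19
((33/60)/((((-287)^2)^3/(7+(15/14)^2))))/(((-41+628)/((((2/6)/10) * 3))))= 17567/12859247306680440853600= 0.00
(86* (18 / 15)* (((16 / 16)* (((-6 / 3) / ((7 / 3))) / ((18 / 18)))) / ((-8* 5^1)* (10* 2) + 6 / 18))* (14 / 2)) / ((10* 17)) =4644 / 1019575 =0.00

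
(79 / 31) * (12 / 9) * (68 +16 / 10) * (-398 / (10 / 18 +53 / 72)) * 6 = -2100828672 / 4805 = -437217.21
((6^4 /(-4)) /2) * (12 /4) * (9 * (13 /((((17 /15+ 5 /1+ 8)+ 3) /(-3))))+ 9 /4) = 4555521 /514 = 8862.88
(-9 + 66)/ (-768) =-19/ 256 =-0.07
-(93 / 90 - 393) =11759 / 30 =391.97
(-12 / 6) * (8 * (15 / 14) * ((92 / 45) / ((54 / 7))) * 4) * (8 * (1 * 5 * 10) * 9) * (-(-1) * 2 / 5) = -235520 / 9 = -26168.89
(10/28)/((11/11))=5/14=0.36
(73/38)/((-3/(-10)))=365/57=6.40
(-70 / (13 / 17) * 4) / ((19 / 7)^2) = -49.70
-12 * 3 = -36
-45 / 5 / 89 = -9 / 89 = -0.10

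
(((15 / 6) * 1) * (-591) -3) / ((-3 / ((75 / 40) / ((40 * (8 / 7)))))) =20727 / 1024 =20.24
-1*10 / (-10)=1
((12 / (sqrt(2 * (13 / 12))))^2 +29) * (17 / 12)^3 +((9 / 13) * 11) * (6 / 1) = 7123465 / 22464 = 317.11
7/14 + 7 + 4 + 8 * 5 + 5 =113/2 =56.50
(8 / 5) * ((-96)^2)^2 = 679477248 / 5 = 135895449.60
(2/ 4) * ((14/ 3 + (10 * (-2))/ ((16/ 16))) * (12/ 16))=-23/ 4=-5.75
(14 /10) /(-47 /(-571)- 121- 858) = -3997 /2794810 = -0.00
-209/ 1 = -209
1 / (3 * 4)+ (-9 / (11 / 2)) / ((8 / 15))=-2.98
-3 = -3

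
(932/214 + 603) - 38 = 60921/107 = 569.36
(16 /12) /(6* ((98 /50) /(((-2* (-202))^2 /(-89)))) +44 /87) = 236663200 /88630579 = 2.67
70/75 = 14/15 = 0.93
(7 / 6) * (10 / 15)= 7 / 9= 0.78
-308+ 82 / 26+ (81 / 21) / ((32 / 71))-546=-2452743 / 2912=-842.29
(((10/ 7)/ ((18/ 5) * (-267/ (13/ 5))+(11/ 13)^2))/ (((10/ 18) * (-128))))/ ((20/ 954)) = 725517/ 279359360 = 0.00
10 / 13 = 0.77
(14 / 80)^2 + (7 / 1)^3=548849 / 1600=343.03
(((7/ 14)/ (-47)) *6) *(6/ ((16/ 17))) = -153/ 376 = -0.41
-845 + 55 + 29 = -761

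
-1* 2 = -2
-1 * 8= -8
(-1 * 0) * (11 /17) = 0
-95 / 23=-4.13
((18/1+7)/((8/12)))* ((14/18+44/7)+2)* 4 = 28550/21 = 1359.52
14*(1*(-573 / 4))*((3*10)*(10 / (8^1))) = -300825 / 4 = -75206.25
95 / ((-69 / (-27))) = 855 / 23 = 37.17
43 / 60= 0.72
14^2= 196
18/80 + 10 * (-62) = -619.78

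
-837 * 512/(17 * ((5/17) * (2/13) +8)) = -2785536/889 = -3133.34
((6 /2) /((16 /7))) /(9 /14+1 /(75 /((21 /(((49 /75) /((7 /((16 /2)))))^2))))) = 196 /171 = 1.15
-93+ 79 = -14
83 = 83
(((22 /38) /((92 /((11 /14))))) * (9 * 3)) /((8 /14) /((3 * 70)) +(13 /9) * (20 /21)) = 0.10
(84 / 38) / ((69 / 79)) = 1106 / 437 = 2.53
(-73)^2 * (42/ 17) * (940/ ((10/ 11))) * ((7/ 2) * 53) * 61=2618721406686/ 17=154042435687.41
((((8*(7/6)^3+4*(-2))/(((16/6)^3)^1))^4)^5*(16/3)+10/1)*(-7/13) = -20114003973873131389020141471952251287059724368012392967/3735457880860604092248470878678878635070676610322530304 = -5.38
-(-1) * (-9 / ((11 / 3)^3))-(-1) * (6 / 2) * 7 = 27708 / 1331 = 20.82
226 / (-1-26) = -226 / 27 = -8.37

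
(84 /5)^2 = 7056 /25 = 282.24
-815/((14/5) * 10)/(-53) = 815/1484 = 0.55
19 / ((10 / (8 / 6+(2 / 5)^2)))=1064 / 375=2.84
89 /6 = 14.83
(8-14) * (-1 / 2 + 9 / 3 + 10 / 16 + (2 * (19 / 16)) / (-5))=-159 / 10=-15.90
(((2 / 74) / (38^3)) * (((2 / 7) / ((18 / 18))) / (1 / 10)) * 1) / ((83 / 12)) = 30 / 147447923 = 0.00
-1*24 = -24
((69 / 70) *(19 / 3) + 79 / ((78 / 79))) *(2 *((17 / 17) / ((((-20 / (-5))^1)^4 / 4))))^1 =117739 / 43680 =2.70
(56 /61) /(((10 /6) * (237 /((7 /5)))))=392 /120475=0.00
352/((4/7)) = 616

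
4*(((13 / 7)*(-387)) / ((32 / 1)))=-5031 / 56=-89.84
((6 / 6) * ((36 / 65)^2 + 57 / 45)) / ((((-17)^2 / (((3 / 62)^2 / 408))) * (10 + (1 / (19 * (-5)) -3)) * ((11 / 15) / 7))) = 723387 / 16954106780416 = 0.00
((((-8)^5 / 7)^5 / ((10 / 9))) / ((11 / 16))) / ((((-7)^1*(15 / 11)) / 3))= 2720083094132915643088896 / 2941225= 924812992590813570.23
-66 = -66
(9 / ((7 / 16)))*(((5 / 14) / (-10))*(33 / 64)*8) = -297 / 98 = -3.03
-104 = -104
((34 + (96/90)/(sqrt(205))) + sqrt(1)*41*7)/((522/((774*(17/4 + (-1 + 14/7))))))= 1204*sqrt(205)/29725 + 289863/116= 2499.40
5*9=45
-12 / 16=-3 / 4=-0.75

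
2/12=0.17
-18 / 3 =-6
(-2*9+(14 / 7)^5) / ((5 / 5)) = 14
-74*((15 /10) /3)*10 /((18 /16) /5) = -14800 /9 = -1644.44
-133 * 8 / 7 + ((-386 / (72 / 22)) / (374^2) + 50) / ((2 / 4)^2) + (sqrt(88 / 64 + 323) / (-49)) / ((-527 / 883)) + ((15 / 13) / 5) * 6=883 * sqrt(5190) / 103292 + 36734015 / 743886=50.00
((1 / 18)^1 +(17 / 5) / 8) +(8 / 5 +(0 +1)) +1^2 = 1469 / 360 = 4.08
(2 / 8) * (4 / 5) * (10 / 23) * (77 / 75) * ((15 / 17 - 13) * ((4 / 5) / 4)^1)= -31724 / 146625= -0.22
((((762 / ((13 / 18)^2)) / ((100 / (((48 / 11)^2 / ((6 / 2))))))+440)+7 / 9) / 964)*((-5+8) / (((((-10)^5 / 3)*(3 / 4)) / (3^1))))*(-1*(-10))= -2454652039 / 1232052250000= -0.00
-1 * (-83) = 83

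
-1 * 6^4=-1296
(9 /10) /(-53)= -9 /530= -0.02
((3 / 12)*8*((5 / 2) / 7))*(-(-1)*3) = 15 / 7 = 2.14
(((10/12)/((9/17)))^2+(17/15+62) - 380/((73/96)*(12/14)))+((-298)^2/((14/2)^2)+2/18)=67539519293/52152660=1295.03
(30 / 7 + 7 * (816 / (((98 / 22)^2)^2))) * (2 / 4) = 7738263 / 823543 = 9.40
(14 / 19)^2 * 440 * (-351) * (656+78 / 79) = -1571085996480 / 28519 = -55089098.37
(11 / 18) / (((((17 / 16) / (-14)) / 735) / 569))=-171746960 / 51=-3367587.45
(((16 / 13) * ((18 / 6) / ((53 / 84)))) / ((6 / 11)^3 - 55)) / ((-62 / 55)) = 21083040 / 222710293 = 0.09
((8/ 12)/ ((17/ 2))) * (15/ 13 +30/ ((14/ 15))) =4040/ 1547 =2.61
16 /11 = 1.45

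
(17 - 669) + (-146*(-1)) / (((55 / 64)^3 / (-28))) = -1180121172 / 166375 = -7093.14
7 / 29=0.24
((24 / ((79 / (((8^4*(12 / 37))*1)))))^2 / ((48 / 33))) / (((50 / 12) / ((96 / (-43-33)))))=-137765370986496 / 4058366275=-33946.02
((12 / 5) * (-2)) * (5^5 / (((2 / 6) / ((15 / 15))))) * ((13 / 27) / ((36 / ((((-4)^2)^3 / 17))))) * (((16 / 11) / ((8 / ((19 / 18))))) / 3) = -1264640000 / 136323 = -9276.79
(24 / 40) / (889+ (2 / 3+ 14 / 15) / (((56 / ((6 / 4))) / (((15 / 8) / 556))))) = 186816 / 276799085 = 0.00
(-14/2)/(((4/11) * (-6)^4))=-0.01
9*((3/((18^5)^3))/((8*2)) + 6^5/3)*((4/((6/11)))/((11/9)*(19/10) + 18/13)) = 66684875315761835535237835/1444947177958653689856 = 46150.39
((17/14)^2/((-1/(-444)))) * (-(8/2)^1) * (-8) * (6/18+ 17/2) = 9067664/49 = 185054.37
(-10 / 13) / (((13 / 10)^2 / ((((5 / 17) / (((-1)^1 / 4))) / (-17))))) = -20000 / 634933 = -0.03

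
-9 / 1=-9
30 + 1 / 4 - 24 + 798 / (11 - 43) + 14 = -75 / 16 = -4.69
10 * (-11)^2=1210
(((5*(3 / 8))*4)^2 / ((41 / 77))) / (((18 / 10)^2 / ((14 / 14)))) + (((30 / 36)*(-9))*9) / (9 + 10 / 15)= 1096735 / 42804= 25.62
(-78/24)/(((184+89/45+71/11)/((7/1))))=-45045/381016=-0.12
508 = 508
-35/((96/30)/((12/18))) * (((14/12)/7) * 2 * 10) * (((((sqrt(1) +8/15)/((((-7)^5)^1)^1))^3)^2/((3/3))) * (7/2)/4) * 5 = -148035889/2414377333016031107175033088800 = -0.00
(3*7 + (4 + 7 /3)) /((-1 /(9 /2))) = -123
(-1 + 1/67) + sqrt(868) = -66/67 + 2 * sqrt(217) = 28.48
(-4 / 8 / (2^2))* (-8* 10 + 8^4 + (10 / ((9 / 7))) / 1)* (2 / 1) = -18107 / 18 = -1005.94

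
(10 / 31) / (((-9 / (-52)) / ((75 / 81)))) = 13000 / 7533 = 1.73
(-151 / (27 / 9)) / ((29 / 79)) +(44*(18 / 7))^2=12664.19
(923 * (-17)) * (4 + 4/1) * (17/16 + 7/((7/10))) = -2777307/2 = -1388653.50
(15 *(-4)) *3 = -180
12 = 12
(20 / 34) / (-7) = -10 / 119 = -0.08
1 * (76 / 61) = 76 / 61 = 1.25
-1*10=-10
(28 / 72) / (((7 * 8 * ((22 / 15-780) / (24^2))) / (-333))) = 1.71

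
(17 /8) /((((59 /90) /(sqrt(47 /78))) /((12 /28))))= 765*sqrt(3666) /42952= 1.08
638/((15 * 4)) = 319/30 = 10.63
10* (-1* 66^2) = -43560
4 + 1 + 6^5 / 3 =2597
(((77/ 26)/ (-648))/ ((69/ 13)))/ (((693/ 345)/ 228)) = -95/ 972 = -0.10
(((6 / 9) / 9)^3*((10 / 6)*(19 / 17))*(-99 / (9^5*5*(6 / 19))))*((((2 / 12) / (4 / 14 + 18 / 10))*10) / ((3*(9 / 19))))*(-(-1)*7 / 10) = -36970010 / 116831684924307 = -0.00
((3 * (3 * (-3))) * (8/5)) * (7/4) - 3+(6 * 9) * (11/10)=-96/5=-19.20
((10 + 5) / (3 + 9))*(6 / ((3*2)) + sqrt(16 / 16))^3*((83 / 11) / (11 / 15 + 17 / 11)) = 6225 / 188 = 33.11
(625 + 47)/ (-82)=-336/ 41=-8.20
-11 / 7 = -1.57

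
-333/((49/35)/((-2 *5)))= 16650/7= 2378.57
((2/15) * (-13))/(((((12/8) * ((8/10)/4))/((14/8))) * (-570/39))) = 1183/1710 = 0.69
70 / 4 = 35 / 2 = 17.50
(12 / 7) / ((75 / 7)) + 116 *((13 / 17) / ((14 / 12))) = 76.19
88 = 88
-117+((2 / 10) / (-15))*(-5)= -1754 / 15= -116.93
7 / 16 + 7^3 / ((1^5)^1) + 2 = 5527 / 16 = 345.44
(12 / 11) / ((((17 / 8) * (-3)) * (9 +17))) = -16 / 2431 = -0.01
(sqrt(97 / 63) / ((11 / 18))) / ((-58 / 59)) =-177 * sqrt(679) / 2233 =-2.07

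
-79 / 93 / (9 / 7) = -553 / 837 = -0.66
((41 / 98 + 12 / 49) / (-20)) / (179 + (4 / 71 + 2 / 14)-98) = -923 / 2259936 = -0.00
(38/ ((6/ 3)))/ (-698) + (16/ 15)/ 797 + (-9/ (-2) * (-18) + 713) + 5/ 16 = 632.29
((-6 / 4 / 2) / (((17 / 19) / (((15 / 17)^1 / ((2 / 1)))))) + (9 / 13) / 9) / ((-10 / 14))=61621 / 150280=0.41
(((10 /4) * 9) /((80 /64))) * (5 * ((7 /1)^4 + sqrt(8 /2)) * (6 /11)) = 1297620 /11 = 117965.45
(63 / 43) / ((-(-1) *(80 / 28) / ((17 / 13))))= 7497 / 11180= 0.67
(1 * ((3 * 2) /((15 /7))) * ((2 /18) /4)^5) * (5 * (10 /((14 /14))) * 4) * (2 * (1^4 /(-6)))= -35 /11337408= -0.00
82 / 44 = 1.86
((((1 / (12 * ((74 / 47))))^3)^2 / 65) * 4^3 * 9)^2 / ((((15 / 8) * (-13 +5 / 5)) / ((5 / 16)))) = -116191483108948578241 / 220429559217554540441990830699315200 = -0.00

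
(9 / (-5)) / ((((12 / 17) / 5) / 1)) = -12.75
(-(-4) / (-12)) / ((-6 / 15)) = 5 / 6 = 0.83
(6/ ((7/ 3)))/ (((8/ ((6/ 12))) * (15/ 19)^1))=57/ 280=0.20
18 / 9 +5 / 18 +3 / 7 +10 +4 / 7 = 239 / 18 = 13.28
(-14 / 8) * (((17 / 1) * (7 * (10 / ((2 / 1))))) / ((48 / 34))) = -737.55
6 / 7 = 0.86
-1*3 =-3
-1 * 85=-85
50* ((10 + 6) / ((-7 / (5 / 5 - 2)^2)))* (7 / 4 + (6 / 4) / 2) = -2000 / 7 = -285.71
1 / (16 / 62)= 31 / 8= 3.88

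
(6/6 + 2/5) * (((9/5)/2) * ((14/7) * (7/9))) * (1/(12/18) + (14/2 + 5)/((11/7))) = 9849/550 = 17.91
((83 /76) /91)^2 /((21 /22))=75779 /502226088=0.00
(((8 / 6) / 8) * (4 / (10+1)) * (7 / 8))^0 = 1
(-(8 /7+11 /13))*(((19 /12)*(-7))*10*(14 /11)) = 120365 /429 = 280.57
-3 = -3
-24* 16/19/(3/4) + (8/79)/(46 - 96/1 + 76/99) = -98579300/3657937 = -26.95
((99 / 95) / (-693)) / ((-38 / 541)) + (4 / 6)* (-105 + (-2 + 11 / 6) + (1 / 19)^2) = -15940081 / 227430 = -70.09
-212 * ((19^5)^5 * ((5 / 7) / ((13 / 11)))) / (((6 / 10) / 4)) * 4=-86821755178005280319749444469649467200 / 273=-318028407245440587251829500000000000.00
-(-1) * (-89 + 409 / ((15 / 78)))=10189 / 5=2037.80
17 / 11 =1.55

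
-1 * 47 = -47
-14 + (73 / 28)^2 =-5647 / 784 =-7.20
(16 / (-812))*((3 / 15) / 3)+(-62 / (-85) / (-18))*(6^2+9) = -1.82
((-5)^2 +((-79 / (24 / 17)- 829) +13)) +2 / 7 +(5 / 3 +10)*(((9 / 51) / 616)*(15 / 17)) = -113045641 / 133518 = -846.67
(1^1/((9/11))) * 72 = 88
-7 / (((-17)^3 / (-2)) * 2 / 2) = -14 / 4913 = -0.00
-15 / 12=-5 / 4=-1.25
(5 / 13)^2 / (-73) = -25 / 12337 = -0.00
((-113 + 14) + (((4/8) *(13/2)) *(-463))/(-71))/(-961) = 22097/272924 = 0.08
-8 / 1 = -8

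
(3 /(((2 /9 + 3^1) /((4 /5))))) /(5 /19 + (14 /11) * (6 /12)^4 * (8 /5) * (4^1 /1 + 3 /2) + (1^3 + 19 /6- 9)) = -6156 /31987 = -0.19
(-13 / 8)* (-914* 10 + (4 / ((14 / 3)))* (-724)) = 222053 / 14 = 15860.93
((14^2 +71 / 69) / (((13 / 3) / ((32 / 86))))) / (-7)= -217520 / 89999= -2.42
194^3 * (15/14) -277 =54758441/7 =7822634.43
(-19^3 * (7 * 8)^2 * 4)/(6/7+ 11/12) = -7227300864/149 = -48505374.93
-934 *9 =-8406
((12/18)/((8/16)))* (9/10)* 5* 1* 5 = 30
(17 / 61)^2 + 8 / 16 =4299 / 7442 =0.58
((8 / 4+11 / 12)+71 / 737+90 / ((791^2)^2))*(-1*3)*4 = -10431679992385327 / 288518338041857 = -36.16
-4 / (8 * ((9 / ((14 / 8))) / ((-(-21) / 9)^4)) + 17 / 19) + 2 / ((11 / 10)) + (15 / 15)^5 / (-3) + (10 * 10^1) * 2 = 199.73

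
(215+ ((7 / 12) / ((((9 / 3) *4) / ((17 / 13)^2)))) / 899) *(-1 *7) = -32926500481 / 21878064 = -1505.00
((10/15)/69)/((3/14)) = 28/621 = 0.05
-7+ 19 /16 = -93 /16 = -5.81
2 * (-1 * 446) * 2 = -1784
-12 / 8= -3 / 2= -1.50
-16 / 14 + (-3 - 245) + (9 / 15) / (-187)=-1630661 / 6545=-249.15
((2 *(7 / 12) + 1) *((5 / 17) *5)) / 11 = 325 / 1122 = 0.29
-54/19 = -2.84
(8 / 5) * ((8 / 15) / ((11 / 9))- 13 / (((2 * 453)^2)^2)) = 16170521732789 / 23160903524550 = 0.70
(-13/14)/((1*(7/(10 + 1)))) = -143/98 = -1.46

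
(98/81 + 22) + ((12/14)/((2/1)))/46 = 605603/26082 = 23.22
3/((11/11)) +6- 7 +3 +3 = 8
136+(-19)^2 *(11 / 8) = 5059 / 8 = 632.38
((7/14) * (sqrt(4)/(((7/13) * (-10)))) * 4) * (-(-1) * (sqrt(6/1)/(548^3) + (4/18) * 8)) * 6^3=-285.26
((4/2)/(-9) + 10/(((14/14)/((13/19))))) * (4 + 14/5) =38488/855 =45.02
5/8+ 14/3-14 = -209/24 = -8.71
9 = 9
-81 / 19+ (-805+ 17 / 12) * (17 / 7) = -3121493 / 1596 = -1955.82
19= 19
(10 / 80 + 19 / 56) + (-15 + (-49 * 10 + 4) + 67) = -12139 / 28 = -433.54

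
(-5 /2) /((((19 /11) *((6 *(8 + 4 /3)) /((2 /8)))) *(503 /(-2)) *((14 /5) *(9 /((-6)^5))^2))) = 3207600 /468293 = 6.85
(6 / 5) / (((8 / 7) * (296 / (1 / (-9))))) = -7 / 17760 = -0.00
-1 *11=-11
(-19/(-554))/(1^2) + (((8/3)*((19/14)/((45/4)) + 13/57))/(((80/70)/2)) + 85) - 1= 121725971/1421010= 85.66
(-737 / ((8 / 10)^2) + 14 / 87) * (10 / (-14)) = 8013755 / 9744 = 822.43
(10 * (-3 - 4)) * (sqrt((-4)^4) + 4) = -1400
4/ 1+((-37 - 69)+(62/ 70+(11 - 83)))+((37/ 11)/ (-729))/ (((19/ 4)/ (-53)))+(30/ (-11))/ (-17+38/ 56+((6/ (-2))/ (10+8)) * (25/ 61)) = -77429927871379/ 447840019935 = -172.90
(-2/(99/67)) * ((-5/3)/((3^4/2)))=1340/24057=0.06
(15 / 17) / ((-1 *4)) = -15 / 68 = -0.22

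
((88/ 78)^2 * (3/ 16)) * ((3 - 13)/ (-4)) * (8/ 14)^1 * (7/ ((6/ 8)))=4840/ 1521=3.18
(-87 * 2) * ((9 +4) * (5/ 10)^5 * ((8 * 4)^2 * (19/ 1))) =-1375296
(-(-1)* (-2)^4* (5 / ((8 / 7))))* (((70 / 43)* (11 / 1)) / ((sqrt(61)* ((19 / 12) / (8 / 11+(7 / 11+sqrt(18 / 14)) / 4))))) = 69300* sqrt(427) / 49837+573300* sqrt(61) / 49837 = 118.58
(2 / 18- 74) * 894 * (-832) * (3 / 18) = 82438720 / 9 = 9159857.78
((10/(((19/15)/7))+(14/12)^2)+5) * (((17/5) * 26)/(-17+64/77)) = -717283567/2128950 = -336.92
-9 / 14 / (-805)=9 / 11270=0.00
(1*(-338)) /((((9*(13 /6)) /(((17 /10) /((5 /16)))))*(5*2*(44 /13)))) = -11492 /4125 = -2.79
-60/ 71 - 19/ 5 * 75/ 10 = -4167/ 142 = -29.35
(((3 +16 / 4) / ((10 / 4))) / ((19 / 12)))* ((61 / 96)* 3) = 1281 / 380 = 3.37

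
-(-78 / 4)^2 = -1521 / 4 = -380.25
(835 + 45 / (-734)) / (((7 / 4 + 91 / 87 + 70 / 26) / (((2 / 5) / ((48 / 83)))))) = 3835306579 / 36448972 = 105.22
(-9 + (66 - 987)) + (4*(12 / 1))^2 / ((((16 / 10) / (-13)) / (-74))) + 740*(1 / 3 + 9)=4173770 / 3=1391256.67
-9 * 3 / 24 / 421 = -9 / 3368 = -0.00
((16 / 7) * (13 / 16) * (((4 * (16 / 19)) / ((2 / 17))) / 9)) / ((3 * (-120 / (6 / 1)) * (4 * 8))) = -221 / 71820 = -0.00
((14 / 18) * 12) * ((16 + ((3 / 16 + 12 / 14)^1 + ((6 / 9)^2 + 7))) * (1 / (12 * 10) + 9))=5336897 / 2592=2058.99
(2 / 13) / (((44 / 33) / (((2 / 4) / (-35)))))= -3 / 1820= -0.00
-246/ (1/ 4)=-984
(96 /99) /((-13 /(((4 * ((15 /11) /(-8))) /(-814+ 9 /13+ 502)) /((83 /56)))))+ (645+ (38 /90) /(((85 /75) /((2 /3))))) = 1337499666581 /2072845071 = 645.25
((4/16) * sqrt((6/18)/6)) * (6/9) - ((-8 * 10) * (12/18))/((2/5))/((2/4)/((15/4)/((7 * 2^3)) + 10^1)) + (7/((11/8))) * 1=2689.65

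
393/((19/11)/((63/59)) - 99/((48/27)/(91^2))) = -4357584/5113193167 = -0.00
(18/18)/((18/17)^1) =17/18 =0.94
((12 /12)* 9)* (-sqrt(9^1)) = -27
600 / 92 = 6.52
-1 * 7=-7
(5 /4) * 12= 15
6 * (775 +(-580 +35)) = 1380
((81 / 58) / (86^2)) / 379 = 81 / 162578872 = 0.00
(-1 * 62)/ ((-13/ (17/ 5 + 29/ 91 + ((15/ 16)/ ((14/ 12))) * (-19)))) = -55.08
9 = 9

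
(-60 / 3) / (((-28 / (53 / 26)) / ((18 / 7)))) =2385 / 637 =3.74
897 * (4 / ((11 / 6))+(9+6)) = 169533 / 11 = 15412.09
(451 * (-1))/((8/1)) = -451/8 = -56.38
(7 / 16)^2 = 49 / 256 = 0.19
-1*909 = -909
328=328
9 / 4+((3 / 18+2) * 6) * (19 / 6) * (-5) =-2443 / 12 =-203.58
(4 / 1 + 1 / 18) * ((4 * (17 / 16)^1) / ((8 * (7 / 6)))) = 1241 / 672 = 1.85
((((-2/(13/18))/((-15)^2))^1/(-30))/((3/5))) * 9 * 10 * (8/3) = 32/195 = 0.16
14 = 14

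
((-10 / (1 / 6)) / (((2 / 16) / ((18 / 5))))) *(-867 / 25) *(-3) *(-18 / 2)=40450752 / 25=1618030.08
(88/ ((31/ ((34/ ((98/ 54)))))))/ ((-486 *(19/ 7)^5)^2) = 4312071148/ 415667899080134397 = 0.00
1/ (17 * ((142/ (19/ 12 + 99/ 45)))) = 227/ 144840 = 0.00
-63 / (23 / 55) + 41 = -2522 / 23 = -109.65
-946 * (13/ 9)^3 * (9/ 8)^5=-84173661/ 16384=-5137.55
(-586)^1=-586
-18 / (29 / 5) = -90 / 29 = -3.10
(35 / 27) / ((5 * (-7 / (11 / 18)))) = -11 / 486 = -0.02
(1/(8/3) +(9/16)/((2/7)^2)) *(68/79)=7905/1264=6.25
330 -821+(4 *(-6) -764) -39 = -1318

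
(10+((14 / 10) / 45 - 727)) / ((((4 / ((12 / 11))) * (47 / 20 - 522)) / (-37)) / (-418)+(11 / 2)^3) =-23875064 / 5536185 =-4.31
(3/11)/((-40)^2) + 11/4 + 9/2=127603/17600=7.25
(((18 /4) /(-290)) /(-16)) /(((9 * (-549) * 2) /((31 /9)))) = -31 /91704960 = -0.00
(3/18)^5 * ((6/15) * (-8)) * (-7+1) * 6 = 0.01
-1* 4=-4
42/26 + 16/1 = 229/13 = 17.62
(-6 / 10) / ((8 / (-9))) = 27 / 40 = 0.68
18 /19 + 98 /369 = 8504 /7011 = 1.21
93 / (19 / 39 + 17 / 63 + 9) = 76167 / 7991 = 9.53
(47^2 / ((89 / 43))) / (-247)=-94987 / 21983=-4.32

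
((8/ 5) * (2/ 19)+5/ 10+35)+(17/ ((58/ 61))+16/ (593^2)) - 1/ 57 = 155579144363/ 2906378985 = 53.53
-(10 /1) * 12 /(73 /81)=-9720 /73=-133.15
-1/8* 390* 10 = -975/2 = -487.50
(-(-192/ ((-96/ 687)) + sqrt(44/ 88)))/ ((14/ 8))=-5496/ 7 -2* sqrt(2)/ 7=-785.55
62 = 62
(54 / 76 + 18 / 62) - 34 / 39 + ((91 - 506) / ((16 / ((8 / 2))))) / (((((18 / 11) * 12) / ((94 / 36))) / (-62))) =855.48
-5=-5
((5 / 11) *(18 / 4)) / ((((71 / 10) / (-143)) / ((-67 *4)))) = 783900 / 71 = 11040.85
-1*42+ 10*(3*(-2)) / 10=-48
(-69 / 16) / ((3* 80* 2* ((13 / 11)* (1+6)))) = -253 / 232960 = -0.00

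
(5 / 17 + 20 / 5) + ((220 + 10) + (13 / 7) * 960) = 2017.15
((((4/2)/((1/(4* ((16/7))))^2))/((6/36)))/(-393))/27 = -16384/173313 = -0.09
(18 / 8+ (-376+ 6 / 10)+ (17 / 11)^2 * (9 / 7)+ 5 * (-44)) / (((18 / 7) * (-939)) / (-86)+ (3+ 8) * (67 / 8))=-859650926 / 175114225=-4.91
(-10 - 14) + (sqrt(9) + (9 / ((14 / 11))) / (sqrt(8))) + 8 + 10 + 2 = -1 + 99 * sqrt(2) / 56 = 1.50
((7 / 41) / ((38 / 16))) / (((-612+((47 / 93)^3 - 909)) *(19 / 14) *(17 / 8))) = -2522463552 / 153904453536179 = -0.00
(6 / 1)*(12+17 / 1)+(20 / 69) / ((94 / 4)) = 564322 / 3243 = 174.01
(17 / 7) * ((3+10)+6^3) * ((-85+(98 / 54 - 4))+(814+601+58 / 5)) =703936153 / 945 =744905.98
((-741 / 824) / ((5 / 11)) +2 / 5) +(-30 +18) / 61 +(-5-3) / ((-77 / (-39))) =-112763311 / 19351640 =-5.83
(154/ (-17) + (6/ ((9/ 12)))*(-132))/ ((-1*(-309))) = -18106/ 5253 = -3.45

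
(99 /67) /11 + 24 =1617 /67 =24.13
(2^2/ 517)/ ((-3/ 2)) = -8/ 1551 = -0.01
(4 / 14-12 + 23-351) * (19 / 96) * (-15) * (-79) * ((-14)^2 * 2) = -62464115 / 2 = -31232057.50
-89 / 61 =-1.46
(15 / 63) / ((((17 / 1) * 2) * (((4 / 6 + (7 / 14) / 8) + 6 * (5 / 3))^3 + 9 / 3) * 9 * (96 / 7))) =320 / 6983055201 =0.00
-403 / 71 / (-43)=403 / 3053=0.13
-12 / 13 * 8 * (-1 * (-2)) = -192 / 13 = -14.77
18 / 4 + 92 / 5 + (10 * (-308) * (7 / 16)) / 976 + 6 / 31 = 6569459 / 302560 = 21.71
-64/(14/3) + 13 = -5/7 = -0.71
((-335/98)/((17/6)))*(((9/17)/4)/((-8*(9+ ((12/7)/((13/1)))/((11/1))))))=431145/194661152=0.00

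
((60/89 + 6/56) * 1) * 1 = 1947/2492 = 0.78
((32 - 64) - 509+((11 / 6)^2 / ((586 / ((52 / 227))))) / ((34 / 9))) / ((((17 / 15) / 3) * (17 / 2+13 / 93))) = -10239879322575 / 61778476306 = -165.75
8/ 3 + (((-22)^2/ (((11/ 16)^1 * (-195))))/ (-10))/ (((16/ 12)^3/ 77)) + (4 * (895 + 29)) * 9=64892869/ 1950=33278.39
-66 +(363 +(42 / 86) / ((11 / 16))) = 297.71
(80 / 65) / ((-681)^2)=16 / 6028893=0.00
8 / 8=1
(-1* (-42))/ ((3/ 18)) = 252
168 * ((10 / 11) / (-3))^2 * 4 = 22400 / 363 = 61.71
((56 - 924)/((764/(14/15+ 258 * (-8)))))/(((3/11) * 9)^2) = 812549122/2088585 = 389.04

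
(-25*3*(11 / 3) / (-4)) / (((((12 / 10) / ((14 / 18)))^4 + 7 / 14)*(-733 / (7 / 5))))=-577740625 / 27130876442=-0.02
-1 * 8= -8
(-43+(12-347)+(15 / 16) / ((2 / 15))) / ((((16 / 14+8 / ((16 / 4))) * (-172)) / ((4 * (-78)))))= -3240783 / 15136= -214.11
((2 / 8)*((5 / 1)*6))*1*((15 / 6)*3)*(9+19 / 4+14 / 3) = 16575 / 16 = 1035.94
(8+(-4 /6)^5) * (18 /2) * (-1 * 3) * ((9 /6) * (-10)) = 9560 /3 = 3186.67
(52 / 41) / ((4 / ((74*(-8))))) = -7696 / 41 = -187.71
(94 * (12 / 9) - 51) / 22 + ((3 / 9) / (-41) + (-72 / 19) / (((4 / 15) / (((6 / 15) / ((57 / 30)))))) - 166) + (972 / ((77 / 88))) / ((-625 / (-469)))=407820899197 / 610541250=667.97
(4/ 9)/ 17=4/ 153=0.03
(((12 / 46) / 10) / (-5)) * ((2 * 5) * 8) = -48 / 115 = -0.42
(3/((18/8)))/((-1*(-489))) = 4/1467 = 0.00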